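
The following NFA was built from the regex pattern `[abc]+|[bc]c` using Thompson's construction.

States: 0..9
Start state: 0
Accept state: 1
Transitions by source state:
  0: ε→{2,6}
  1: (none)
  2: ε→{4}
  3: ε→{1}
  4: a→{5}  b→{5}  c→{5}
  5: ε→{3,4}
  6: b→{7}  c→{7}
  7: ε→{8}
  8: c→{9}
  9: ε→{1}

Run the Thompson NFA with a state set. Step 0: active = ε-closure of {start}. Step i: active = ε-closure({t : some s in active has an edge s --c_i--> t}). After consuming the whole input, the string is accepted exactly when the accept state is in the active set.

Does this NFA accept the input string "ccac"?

S₀ = ε-closure({0}) = {0,2,4,6}
'c' @ 1: {1,3,4,5,7,8}  [accepting]
'c' @ 2: {1,3,4,5,9}  [accepting]
'a' @ 3: {1,3,4,5}  [accepting]
'c' @ 4: {1,3,4,5}  [accepting]
after full input: {1,3,4,5}  (accept=1 in)

Answer: ACCEPT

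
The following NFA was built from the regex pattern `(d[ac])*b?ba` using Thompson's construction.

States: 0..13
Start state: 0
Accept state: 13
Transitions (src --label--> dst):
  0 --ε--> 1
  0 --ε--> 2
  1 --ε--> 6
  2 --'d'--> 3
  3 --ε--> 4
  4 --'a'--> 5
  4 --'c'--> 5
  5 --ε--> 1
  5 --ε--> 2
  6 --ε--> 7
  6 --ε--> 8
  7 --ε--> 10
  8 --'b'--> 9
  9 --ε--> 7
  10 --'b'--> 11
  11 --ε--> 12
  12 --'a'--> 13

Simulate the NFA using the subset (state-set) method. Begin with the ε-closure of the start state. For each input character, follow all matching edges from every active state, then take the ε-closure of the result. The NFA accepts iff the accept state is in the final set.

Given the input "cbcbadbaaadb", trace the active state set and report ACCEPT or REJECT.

Answer: REJECT

Derivation:
start: ε-closure({0}) = {0,1,2,6,7,8,10}
'c' @ 1: {}  — dead — no transitions
rest 'bcbadbaaadb' ignored (set empty)
after full input: {}  (accept=13 not in)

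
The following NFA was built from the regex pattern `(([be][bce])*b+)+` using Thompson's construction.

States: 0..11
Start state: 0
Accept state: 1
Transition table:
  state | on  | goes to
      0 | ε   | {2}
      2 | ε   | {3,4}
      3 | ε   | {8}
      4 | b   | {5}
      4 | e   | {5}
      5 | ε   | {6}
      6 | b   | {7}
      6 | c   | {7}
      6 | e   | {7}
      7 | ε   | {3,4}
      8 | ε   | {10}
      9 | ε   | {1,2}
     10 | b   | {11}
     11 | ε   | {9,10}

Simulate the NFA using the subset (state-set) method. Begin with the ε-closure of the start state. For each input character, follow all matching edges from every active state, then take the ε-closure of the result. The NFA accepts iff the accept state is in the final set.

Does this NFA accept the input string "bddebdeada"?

Answer: REJECT

Derivation:
S₀ = ε-closure({0}) = {0,2,3,4,8,10}
'b' @ 1: {1,2,3,4,5,6,8,9,10,11}  [accepting]
'd' @ 2: {}  — state set empty
rest 'debdeada' ignored (set empty)
final: {}; accept 1 not in set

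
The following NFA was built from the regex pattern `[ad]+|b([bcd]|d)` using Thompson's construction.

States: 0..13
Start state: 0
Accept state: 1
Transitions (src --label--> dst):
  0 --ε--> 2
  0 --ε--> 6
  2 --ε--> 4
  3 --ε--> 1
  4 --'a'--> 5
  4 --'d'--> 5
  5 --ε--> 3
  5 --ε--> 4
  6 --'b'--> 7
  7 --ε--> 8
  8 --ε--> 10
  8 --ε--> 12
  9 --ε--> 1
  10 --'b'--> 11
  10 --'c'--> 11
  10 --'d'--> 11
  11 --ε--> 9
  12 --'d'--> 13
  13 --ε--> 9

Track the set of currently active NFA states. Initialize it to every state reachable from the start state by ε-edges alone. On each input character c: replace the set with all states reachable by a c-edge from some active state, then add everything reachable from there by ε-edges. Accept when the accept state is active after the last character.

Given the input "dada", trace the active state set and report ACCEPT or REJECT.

Answer: ACCEPT

Steps:
S₀ = ε-closure({0}) = {0,2,4,6}
'd' @ 1: {1,3,4,5}  (accept∈set)
'a' @ 2: {1,3,4,5}  (accept∈set)
'd' @ 3: {1,3,4,5}  (accept∈set)
'a' @ 4: {1,3,4,5}  (accept∈set)
final: {1,3,4,5}; accept 1 in set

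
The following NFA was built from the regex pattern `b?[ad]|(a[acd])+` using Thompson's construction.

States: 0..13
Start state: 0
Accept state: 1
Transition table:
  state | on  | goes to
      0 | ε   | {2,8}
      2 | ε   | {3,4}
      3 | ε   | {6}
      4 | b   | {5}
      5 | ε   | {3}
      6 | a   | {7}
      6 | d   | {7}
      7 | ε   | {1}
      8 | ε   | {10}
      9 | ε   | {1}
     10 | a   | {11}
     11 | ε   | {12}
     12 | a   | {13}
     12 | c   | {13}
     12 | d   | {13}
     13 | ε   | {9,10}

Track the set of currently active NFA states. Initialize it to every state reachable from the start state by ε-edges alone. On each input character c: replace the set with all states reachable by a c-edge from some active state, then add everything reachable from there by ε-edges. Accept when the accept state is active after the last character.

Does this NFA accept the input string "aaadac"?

start: ε-closure({0}) = {0,2,3,4,6,8,10}
'a' @ 1: {1,7,11,12}  ✓accept
'a' @ 2: {1,9,10,13}  ✓accept
'a' @ 3: {11,12}
'd' @ 4: {1,9,10,13}  ✓accept
'a' @ 5: {11,12}
'c' @ 6: {1,9,10,13}  ✓accept
after full input: {1,9,10,13}  (accept=1 in)

Answer: ACCEPT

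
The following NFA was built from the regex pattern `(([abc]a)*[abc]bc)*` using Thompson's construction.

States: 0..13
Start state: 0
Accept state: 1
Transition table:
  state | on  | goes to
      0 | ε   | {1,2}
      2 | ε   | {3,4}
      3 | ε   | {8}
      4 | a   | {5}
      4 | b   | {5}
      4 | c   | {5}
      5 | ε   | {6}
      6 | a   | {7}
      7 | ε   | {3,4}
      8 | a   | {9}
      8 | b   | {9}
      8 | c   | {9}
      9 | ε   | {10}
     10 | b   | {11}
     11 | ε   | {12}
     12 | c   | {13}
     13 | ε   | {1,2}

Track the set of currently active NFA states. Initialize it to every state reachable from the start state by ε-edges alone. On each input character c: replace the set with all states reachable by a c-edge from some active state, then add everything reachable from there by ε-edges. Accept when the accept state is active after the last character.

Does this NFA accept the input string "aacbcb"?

Answer: REJECT

Trace:
initial (ε-close {0}): {0,1,2,3,4,8}
'a' @ 1: {5,6,9,10}
'a' @ 2: {3,4,7,8}
'c' @ 3: {5,6,9,10}
'b' @ 4: {11,12}
'c' @ 5: {1,2,3,4,8,13}  ✓accept
'b' @ 6: {5,6,9,10}
end set {5,6,9,10} — state 1 not in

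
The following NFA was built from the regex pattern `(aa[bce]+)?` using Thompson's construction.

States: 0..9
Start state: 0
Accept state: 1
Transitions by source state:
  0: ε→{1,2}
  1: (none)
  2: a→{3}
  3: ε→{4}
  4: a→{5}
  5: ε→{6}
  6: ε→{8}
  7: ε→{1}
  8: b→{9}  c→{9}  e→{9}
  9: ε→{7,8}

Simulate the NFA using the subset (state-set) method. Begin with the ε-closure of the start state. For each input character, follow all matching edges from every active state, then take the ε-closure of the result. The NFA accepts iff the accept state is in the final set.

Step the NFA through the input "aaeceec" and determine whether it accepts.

initial (ε-close {0}): {0,1,2}
'a' @ 1: {3,4}
'a' @ 2: {5,6,8}
'e' @ 3: {1,7,8,9}  ✓accept
'c' @ 4: {1,7,8,9}  ✓accept
'e' @ 5: {1,7,8,9}  ✓accept
'e' @ 6: {1,7,8,9}  ✓accept
'c' @ 7: {1,7,8,9}  ✓accept
final: {1,7,8,9}; accept 1 in set

Answer: ACCEPT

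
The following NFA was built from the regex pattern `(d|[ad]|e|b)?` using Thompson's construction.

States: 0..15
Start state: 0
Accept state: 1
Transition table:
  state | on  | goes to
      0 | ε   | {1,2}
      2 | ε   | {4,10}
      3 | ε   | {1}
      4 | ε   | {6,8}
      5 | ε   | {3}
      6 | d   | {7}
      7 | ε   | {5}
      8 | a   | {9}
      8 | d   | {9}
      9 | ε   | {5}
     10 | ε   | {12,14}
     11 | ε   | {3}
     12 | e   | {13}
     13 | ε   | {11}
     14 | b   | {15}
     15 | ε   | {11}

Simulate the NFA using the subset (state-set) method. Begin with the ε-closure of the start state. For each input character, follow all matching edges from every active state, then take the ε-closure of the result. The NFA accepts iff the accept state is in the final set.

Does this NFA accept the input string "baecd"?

S₀ = ε-closure({0}) = {0,1,2,4,6,8,10,12,14}
'b' @ 1: {1,3,11,15}  [accepting]
'a' @ 2: {}  — no active states
rest 'ecd' ignored (set empty)
end set {} — state 1 not in

Answer: REJECT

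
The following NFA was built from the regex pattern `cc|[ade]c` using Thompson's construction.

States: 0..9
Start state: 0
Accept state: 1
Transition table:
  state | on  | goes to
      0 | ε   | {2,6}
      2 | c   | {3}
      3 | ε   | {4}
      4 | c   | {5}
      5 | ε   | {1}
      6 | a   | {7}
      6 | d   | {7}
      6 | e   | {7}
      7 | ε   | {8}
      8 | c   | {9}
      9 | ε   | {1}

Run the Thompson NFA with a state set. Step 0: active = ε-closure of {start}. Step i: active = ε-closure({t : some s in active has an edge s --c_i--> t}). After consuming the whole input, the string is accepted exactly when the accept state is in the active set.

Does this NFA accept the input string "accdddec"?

S₀ = ε-closure({0}) = {0,2,6}
'a' @ 1: {7,8}
'c' @ 2: {1,9}  (accept∈set)
'c' @ 3: {}  — state set empty
rest 'dddec' ignored (set empty)
after full input: {}  (accept=1 not in)

Answer: REJECT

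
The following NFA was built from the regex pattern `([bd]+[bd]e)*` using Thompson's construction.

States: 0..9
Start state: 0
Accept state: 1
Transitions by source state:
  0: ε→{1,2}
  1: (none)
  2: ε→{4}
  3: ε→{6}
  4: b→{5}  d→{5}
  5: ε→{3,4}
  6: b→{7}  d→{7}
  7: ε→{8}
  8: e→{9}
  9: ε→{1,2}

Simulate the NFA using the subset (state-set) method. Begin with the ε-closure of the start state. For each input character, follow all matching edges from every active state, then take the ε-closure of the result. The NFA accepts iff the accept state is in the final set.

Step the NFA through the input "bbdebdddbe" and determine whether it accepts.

Answer: ACCEPT

Trace:
S₀ = ε-closure({0}) = {0,1,2,4}
'b' @ 1: {3,4,5,6}
'b' @ 2: {3,4,5,6,7,8}
'd' @ 3: {3,4,5,6,7,8}
'e' @ 4: {1,2,4,9}  [accepting]
'b' @ 5: {3,4,5,6}
'd' @ 6: {3,4,5,6,7,8}
'd' @ 7: {3,4,5,6,7,8}
'd' @ 8: {3,4,5,6,7,8}
'b' @ 9: {3,4,5,6,7,8}
'e' @ 10: {1,2,4,9}  [accepting]
end set {1,2,4,9} — state 1 in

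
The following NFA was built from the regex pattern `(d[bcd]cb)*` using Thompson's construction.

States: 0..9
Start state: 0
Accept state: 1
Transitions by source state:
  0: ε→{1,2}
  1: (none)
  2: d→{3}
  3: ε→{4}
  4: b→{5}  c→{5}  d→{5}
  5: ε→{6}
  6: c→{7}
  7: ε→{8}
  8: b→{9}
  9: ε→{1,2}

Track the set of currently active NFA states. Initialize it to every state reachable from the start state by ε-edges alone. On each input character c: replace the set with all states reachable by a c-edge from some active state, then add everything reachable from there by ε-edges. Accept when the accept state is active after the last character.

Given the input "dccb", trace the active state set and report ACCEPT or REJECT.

initial (ε-close {0}): {0,1,2}
'd' @ 1: {3,4}
'c' @ 2: {5,6}
'c' @ 3: {7,8}
'b' @ 4: {1,2,9}  (accept∈set)
end set {1,2,9} — state 1 in

Answer: ACCEPT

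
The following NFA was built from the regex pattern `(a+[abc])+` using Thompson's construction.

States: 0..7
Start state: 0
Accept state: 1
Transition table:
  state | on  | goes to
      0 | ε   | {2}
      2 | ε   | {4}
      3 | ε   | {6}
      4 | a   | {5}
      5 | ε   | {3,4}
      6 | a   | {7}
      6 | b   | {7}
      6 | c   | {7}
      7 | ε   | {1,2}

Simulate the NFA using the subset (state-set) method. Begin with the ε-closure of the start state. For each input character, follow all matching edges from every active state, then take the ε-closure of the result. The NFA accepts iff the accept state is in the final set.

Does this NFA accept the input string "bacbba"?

Answer: REJECT

Trace:
S₀ = ε-closure({0}) = {0,2,4}
'b' @ 1: {}  — no active states
rest 'acbba' ignored (set empty)
end set {} — state 1 not in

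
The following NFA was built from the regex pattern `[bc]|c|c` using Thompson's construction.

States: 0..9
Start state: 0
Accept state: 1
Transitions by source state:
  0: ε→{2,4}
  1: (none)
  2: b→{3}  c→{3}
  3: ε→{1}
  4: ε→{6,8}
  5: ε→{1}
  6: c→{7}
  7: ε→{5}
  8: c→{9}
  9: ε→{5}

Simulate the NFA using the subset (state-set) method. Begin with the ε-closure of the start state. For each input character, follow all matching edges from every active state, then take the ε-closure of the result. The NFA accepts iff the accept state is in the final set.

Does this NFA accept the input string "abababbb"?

Answer: REJECT

Trace:
S₀ = ε-closure({0}) = {0,2,4,6,8}
'a' @ 1: {}  — dead — no transitions
rest 'bababbb' ignored (set empty)
after full input: {}  (accept=1 not in)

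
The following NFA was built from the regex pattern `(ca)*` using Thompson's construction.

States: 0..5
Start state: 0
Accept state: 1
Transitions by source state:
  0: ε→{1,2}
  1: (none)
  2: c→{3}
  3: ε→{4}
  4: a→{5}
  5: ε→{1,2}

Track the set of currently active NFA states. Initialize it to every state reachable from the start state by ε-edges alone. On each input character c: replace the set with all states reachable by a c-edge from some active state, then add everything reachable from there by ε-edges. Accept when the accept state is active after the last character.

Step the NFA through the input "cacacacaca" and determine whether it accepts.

initial (ε-close {0}): {0,1,2}
'c' @ 1: {3,4}
'a' @ 2: {1,2,5}  (accept∈set)
'c' @ 3: {3,4}
'a' @ 4: {1,2,5}  (accept∈set)
'c' @ 5: {3,4}
'a' @ 6: {1,2,5}  (accept∈set)
'c' @ 7: {3,4}
'a' @ 8: {1,2,5}  (accept∈set)
'c' @ 9: {3,4}
'a' @ 10: {1,2,5}  (accept∈set)
final: {1,2,5}; accept 1 in set

Answer: ACCEPT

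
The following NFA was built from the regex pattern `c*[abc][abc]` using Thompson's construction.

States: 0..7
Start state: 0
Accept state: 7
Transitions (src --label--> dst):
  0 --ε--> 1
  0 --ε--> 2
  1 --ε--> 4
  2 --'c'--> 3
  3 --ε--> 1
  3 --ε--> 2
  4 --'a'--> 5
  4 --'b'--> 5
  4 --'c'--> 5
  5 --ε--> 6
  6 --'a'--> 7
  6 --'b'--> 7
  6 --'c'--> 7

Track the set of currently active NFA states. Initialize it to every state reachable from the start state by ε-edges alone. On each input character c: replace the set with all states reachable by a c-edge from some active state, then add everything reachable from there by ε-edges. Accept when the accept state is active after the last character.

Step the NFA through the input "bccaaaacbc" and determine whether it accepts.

initial (ε-close {0}): {0,1,2,4}
'b' @ 1: {5,6}
'c' @ 2: {7}  (accept∈set)
'c' @ 3: {}  — state set empty
rest 'aaaacbc' ignored (set empty)
end set {} — state 7 not in

Answer: REJECT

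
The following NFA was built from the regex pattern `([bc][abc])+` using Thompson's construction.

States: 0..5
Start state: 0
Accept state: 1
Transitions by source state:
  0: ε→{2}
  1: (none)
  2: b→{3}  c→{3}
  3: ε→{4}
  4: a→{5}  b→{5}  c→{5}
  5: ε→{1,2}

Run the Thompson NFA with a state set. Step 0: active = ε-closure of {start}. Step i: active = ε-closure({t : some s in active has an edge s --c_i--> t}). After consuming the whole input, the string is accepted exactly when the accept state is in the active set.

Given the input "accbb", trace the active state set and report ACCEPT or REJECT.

Answer: REJECT

Trace:
initial (ε-close {0}): {0,2}
'a' @ 1: {}  — dead — no transitions
rest 'ccbb' ignored (set empty)
after full input: {}  (accept=1 not in)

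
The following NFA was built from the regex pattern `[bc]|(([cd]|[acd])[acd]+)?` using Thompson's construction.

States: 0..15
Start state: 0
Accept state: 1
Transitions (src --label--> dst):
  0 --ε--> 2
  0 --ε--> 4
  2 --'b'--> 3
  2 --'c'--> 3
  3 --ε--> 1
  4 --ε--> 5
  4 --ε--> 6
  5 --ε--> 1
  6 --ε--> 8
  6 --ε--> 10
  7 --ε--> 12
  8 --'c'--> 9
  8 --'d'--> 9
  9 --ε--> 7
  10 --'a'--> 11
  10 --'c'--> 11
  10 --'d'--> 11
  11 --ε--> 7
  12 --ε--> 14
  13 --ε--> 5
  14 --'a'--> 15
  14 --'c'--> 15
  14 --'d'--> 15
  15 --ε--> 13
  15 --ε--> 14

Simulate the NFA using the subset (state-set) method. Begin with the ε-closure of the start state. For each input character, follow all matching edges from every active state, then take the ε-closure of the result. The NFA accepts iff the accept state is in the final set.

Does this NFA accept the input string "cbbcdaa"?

initial (ε-close {0}): {0,1,2,4,5,6,8,10}
'c' @ 1: {1,3,7,9,11,12,14}  [accepting]
'b' @ 2: {}  — no active states
rest 'bcdaa' ignored (set empty)
after full input: {}  (accept=1 not in)

Answer: REJECT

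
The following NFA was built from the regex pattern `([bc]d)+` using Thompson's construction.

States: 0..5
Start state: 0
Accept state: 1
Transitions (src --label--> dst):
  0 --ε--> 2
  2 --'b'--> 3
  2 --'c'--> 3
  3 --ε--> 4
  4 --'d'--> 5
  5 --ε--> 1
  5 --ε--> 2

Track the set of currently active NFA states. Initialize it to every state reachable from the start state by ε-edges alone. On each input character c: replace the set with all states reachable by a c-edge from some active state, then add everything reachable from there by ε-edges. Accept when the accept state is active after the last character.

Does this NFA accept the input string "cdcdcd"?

start: ε-closure({0}) = {0,2}
'c' @ 1: {3,4}
'd' @ 2: {1,2,5}  [accepting]
'c' @ 3: {3,4}
'd' @ 4: {1,2,5}  [accepting]
'c' @ 5: {3,4}
'd' @ 6: {1,2,5}  [accepting]
end set {1,2,5} — state 1 in

Answer: ACCEPT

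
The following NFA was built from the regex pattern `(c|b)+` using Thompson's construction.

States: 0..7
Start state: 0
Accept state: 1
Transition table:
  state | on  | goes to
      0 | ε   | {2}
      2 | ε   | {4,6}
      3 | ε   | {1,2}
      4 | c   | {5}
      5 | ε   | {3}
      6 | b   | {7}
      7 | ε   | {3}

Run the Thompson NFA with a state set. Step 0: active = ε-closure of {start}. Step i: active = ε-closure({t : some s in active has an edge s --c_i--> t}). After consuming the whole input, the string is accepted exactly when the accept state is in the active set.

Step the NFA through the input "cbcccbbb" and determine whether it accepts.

Answer: ACCEPT

Trace:
S₀ = ε-closure({0}) = {0,2,4,6}
'c' @ 1: {1,2,3,4,5,6}  ✓accept
'b' @ 2: {1,2,3,4,6,7}  ✓accept
'c' @ 3: {1,2,3,4,5,6}  ✓accept
'c' @ 4: {1,2,3,4,5,6}  ✓accept
'c' @ 5: {1,2,3,4,5,6}  ✓accept
'b' @ 6: {1,2,3,4,6,7}  ✓accept
'b' @ 7: {1,2,3,4,6,7}  ✓accept
'b' @ 8: {1,2,3,4,6,7}  ✓accept
after full input: {1,2,3,4,6,7}  (accept=1 in)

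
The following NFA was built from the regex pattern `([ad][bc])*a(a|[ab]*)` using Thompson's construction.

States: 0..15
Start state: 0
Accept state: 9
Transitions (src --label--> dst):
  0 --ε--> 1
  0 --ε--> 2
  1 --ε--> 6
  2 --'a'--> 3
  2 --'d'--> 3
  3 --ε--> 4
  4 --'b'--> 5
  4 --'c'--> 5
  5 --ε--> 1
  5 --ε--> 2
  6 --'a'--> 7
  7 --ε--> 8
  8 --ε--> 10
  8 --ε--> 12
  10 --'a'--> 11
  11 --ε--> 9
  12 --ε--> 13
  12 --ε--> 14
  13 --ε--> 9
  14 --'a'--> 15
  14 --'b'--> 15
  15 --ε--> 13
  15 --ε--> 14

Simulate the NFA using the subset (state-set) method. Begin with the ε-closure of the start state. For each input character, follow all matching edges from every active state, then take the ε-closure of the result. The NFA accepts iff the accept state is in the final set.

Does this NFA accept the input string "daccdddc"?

Answer: REJECT

Trace:
initial (ε-close {0}): {0,1,2,6}
'd' @ 1: {3,4}
'a' @ 2: {}  — no active states
rest 'ccdddc' ignored (set empty)
after full input: {}  (accept=9 not in)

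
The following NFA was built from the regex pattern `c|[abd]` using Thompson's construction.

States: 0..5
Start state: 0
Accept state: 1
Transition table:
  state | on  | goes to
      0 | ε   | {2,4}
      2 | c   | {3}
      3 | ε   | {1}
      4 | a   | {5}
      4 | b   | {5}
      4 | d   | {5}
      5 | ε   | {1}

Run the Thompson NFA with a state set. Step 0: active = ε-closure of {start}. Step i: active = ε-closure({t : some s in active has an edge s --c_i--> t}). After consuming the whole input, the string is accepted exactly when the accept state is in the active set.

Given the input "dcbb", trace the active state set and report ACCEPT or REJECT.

start: ε-closure({0}) = {0,2,4}
'd' @ 1: {1,5}  ✓accept
'c' @ 2: {}  — no active states
rest 'bb' ignored (set empty)
after full input: {}  (accept=1 not in)

Answer: REJECT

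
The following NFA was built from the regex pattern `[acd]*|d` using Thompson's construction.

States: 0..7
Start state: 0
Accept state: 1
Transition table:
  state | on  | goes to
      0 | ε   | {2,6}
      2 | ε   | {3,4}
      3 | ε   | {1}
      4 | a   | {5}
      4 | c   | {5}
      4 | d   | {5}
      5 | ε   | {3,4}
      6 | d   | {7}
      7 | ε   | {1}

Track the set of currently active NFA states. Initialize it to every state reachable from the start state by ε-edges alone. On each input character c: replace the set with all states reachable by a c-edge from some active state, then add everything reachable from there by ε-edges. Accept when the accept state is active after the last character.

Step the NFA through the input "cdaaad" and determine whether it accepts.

Answer: ACCEPT

Derivation:
start: ε-closure({0}) = {0,1,2,3,4,6}
'c' @ 1: {1,3,4,5}  [accepting]
'd' @ 2: {1,3,4,5}  [accepting]
'a' @ 3: {1,3,4,5}  [accepting]
'a' @ 4: {1,3,4,5}  [accepting]
'a' @ 5: {1,3,4,5}  [accepting]
'd' @ 6: {1,3,4,5}  [accepting]
after full input: {1,3,4,5}  (accept=1 in)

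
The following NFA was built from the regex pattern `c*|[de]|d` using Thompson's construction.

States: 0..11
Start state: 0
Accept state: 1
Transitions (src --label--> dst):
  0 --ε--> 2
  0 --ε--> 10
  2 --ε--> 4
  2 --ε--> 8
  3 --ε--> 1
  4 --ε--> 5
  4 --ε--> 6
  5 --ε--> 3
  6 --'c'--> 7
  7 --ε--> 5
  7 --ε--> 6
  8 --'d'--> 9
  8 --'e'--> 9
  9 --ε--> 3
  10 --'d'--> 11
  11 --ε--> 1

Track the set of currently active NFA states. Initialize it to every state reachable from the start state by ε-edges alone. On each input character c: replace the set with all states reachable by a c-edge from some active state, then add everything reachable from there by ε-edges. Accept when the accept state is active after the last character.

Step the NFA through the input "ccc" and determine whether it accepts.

Answer: ACCEPT

Derivation:
S₀ = ε-closure({0}) = {0,1,2,3,4,5,6,8,10}
'c' @ 1: {1,3,5,6,7}  ✓accept
'c' @ 2: {1,3,5,6,7}  ✓accept
'c' @ 3: {1,3,5,6,7}  ✓accept
end set {1,3,5,6,7} — state 1 in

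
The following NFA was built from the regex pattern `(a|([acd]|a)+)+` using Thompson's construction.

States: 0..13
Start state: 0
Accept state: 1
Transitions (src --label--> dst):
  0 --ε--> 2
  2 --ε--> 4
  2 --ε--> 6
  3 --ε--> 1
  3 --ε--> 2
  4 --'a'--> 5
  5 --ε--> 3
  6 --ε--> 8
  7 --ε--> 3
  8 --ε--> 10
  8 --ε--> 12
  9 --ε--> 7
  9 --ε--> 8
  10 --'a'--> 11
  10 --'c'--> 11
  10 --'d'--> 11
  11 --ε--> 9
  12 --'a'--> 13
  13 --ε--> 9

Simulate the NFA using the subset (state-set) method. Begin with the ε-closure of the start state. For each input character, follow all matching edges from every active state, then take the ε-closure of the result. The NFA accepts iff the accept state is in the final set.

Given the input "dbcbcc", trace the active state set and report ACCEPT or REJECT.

initial (ε-close {0}): {0,2,4,6,8,10,12}
'd' @ 1: {1,2,3,4,6,7,8,9,10,11,12}  ✓accept
'b' @ 2: {}  — dead — no transitions
rest 'cbcc' ignored (set empty)
end set {} — state 1 not in

Answer: REJECT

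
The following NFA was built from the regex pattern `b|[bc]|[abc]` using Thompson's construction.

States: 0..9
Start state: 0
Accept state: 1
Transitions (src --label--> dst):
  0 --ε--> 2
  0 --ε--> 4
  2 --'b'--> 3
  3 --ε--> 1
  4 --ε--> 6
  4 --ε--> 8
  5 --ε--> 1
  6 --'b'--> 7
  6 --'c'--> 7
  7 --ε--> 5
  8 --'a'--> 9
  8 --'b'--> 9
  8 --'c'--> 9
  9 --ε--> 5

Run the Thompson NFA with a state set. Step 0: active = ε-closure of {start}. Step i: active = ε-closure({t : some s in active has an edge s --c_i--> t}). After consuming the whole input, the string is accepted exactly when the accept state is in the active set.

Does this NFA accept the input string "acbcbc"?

Answer: REJECT

Trace:
S₀ = ε-closure({0}) = {0,2,4,6,8}
'a' @ 1: {1,5,9}  ✓accept
'c' @ 2: {}  — no active states
rest 'bcbc' ignored (set empty)
after full input: {}  (accept=1 not in)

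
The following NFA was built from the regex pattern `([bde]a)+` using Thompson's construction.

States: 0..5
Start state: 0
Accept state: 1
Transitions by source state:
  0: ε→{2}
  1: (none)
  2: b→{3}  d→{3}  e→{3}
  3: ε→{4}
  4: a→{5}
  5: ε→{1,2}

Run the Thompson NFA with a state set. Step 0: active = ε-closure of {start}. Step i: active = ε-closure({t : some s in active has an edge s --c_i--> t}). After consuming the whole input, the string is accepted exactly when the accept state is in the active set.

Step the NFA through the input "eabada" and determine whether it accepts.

initial (ε-close {0}): {0,2}
'e' @ 1: {3,4}
'a' @ 2: {1,2,5}  (accept∈set)
'b' @ 3: {3,4}
'a' @ 4: {1,2,5}  (accept∈set)
'd' @ 5: {3,4}
'a' @ 6: {1,2,5}  (accept∈set)
end set {1,2,5} — state 1 in

Answer: ACCEPT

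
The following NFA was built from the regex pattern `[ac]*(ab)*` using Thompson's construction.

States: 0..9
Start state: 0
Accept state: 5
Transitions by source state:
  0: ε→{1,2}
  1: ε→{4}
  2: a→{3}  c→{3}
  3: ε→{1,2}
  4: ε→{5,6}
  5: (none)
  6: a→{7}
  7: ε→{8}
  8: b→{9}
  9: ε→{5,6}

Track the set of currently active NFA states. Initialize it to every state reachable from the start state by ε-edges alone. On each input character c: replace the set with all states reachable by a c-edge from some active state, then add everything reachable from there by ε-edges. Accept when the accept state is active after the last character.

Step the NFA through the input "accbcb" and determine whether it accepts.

start: ε-closure({0}) = {0,1,2,4,5,6}
'a' @ 1: {1,2,3,4,5,6,7,8}  (accept∈set)
'c' @ 2: {1,2,3,4,5,6}  (accept∈set)
'c' @ 3: {1,2,3,4,5,6}  (accept∈set)
'b' @ 4: {}  — dead — no transitions
rest 'cb' ignored (set empty)
end set {} — state 5 not in

Answer: REJECT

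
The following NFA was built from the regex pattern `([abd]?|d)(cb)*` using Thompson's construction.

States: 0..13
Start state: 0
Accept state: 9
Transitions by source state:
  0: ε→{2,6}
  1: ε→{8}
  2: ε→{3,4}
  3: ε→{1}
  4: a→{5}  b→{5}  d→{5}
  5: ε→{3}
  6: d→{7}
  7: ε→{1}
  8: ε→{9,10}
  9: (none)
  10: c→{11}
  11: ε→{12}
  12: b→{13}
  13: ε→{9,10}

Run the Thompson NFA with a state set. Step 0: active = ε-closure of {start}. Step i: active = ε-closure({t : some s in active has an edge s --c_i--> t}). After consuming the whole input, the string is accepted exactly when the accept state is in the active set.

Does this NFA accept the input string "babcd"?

start: ε-closure({0}) = {0,1,2,3,4,6,8,9,10}
'b' @ 1: {1,3,5,8,9,10}  ✓accept
'a' @ 2: {}  — no active states
rest 'bcd' ignored (set empty)
final: {}; accept 9 not in set

Answer: REJECT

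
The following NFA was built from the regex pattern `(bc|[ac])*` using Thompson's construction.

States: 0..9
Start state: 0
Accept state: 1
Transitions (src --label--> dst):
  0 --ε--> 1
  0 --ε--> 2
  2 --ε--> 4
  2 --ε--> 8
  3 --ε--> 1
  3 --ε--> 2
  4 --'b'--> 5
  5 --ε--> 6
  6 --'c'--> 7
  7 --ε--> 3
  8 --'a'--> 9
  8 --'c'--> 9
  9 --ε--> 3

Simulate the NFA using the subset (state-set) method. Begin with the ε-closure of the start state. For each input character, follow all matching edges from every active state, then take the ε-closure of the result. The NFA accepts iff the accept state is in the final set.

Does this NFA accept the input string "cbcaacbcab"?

Answer: REJECT

Steps:
start: ε-closure({0}) = {0,1,2,4,8}
'c' @ 1: {1,2,3,4,8,9}  ✓accept
'b' @ 2: {5,6}
'c' @ 3: {1,2,3,4,7,8}  ✓accept
'a' @ 4: {1,2,3,4,8,9}  ✓accept
'a' @ 5: {1,2,3,4,8,9}  ✓accept
'c' @ 6: {1,2,3,4,8,9}  ✓accept
'b' @ 7: {5,6}
'c' @ 8: {1,2,3,4,7,8}  ✓accept
'a' @ 9: {1,2,3,4,8,9}  ✓accept
'b' @ 10: {5,6}
final: {5,6}; accept 1 not in set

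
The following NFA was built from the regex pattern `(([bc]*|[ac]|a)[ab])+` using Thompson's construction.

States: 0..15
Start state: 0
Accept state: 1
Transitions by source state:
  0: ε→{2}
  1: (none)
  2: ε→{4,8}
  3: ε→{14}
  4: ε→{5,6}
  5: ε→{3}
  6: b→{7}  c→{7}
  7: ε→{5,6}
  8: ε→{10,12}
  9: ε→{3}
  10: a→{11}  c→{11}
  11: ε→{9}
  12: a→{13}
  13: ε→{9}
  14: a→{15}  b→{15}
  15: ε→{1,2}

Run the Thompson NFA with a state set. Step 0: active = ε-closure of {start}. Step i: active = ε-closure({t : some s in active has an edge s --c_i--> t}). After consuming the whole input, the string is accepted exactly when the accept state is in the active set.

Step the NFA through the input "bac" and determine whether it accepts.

Answer: REJECT

Steps:
initial (ε-close {0}): {0,2,3,4,5,6,8,10,12,14}
'b' @ 1: {1,2,3,4,5,6,7,8,10,12,14,15}  (accept∈set)
'a' @ 2: {1,2,3,4,5,6,8,9,10,11,12,13,14,15}  (accept∈set)
'c' @ 3: {3,5,6,7,9,11,14}
end set {3,5,6,7,9,11,14} — state 1 not in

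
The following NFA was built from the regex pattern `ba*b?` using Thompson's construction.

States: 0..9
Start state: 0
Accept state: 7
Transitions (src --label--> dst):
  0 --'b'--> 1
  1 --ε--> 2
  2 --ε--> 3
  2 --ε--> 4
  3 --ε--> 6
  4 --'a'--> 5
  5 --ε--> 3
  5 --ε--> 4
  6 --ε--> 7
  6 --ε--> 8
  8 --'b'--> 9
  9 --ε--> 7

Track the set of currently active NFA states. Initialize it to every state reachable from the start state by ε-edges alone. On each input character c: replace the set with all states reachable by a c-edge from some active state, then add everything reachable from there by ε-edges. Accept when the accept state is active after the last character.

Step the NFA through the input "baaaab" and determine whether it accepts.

S₀ = ε-closure({0}) = {0}
'b' @ 1: {1,2,3,4,6,7,8}  [accepting]
'a' @ 2: {3,4,5,6,7,8}  [accepting]
'a' @ 3: {3,4,5,6,7,8}  [accepting]
'a' @ 4: {3,4,5,6,7,8}  [accepting]
'a' @ 5: {3,4,5,6,7,8}  [accepting]
'b' @ 6: {7,9}  [accepting]
final: {7,9}; accept 7 in set

Answer: ACCEPT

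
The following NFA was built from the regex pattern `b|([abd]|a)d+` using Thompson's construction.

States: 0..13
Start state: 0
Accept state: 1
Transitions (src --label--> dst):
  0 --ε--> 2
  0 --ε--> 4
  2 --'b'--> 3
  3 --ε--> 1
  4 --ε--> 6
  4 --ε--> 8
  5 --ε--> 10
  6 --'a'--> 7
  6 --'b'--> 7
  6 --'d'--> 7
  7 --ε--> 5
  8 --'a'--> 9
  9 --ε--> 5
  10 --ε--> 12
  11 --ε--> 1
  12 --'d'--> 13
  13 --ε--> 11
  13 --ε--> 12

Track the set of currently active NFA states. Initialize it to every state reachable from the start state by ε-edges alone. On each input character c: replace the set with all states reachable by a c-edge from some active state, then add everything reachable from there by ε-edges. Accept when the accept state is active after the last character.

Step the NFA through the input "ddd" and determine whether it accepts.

Answer: ACCEPT

Derivation:
S₀ = ε-closure({0}) = {0,2,4,6,8}
'd' @ 1: {5,7,10,12}
'd' @ 2: {1,11,12,13}  (accept∈set)
'd' @ 3: {1,11,12,13}  (accept∈set)
final: {1,11,12,13}; accept 1 in set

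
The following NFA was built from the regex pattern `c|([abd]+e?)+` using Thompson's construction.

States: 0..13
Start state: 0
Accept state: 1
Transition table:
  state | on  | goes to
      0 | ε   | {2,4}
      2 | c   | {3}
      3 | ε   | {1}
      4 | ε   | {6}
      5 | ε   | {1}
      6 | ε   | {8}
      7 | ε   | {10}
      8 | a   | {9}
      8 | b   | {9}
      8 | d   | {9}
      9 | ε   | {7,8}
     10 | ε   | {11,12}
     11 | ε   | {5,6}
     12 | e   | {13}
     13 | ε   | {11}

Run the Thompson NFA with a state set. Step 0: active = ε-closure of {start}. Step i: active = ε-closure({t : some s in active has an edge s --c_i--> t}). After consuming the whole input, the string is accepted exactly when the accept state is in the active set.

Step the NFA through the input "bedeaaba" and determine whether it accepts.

Answer: ACCEPT

Trace:
start: ε-closure({0}) = {0,2,4,6,8}
'b' @ 1: {1,5,6,7,8,9,10,11,12}  (accept∈set)
'e' @ 2: {1,5,6,8,11,13}  (accept∈set)
'd' @ 3: {1,5,6,7,8,9,10,11,12}  (accept∈set)
'e' @ 4: {1,5,6,8,11,13}  (accept∈set)
'a' @ 5: {1,5,6,7,8,9,10,11,12}  (accept∈set)
'a' @ 6: {1,5,6,7,8,9,10,11,12}  (accept∈set)
'b' @ 7: {1,5,6,7,8,9,10,11,12}  (accept∈set)
'a' @ 8: {1,5,6,7,8,9,10,11,12}  (accept∈set)
end set {1,5,6,7,8,9,10,11,12} — state 1 in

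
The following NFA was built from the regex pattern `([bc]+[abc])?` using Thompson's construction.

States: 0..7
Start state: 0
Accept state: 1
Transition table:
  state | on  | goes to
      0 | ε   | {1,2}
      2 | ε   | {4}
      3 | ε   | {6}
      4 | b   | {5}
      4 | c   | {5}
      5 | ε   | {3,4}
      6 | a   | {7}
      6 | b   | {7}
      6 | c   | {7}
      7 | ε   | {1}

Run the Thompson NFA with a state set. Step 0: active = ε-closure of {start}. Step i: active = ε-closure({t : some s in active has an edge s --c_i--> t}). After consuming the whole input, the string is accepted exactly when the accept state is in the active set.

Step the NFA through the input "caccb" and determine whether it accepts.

start: ε-closure({0}) = {0,1,2,4}
'c' @ 1: {3,4,5,6}
'a' @ 2: {1,7}  [accepting]
'c' @ 3: {}  — dead — no transitions
rest 'cb' ignored (set empty)
final: {}; accept 1 not in set

Answer: REJECT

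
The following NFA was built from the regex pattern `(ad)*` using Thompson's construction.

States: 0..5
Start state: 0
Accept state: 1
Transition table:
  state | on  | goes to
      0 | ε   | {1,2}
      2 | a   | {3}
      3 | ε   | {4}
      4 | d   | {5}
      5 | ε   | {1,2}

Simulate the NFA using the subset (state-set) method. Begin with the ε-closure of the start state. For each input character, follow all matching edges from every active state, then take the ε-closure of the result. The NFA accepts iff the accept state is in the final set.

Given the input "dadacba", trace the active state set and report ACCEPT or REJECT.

Answer: REJECT

Derivation:
start: ε-closure({0}) = {0,1,2}
'd' @ 1: {}  — state set empty
rest 'adacba' ignored (set empty)
end set {} — state 1 not in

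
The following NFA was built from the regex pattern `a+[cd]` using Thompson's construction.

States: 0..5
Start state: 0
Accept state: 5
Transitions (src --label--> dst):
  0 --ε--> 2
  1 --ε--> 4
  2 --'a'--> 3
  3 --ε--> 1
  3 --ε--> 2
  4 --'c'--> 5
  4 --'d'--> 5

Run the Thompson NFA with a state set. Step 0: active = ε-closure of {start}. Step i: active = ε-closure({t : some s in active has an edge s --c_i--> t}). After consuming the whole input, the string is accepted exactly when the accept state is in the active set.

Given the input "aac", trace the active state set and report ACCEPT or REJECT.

Answer: ACCEPT

Derivation:
S₀ = ε-closure({0}) = {0,2}
'a' @ 1: {1,2,3,4}
'a' @ 2: {1,2,3,4}
'c' @ 3: {5}  [accepting]
end set {5} — state 5 in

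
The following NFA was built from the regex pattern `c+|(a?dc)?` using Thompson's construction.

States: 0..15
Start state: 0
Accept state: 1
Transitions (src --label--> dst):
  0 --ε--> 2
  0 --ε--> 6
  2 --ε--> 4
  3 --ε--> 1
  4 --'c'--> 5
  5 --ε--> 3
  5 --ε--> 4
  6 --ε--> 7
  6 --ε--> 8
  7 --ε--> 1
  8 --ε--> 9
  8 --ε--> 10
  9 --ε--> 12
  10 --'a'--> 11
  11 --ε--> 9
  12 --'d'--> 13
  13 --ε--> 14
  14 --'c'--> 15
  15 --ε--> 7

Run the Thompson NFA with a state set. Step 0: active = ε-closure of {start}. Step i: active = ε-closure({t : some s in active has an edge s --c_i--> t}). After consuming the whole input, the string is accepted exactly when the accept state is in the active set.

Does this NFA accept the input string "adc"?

initial (ε-close {0}): {0,1,2,4,6,7,8,9,10,12}
'a' @ 1: {9,11,12}
'd' @ 2: {13,14}
'c' @ 3: {1,7,15}  (accept∈set)
end set {1,7,15} — state 1 in

Answer: ACCEPT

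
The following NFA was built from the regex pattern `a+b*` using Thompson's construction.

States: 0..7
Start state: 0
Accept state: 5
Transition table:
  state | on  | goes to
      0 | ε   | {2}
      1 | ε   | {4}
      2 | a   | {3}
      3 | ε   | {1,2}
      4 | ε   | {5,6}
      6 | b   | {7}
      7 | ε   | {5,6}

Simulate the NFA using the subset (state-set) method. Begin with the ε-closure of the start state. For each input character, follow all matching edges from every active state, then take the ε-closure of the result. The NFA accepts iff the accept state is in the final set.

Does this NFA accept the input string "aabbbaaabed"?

Answer: REJECT

Steps:
start: ε-closure({0}) = {0,2}
'a' @ 1: {1,2,3,4,5,6}  ✓accept
'a' @ 2: {1,2,3,4,5,6}  ✓accept
'b' @ 3: {5,6,7}  ✓accept
'b' @ 4: {5,6,7}  ✓accept
'b' @ 5: {5,6,7}  ✓accept
'a' @ 6: {}  — dead — no transitions
rest 'aabed' ignored (set empty)
final: {}; accept 5 not in set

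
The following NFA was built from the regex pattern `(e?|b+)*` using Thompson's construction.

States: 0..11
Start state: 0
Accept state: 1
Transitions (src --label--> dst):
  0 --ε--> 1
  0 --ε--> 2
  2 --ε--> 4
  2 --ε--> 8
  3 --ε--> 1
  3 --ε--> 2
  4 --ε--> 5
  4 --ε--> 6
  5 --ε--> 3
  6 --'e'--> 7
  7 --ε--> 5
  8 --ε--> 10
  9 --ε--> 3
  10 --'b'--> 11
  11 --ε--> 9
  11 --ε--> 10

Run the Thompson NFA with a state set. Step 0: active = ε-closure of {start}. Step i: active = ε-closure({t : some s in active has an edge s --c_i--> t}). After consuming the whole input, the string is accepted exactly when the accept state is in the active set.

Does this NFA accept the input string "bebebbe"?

Answer: ACCEPT

Derivation:
start: ε-closure({0}) = {0,1,2,3,4,5,6,8,10}
'b' @ 1: {1,2,3,4,5,6,8,9,10,11}  ✓accept
'e' @ 2: {1,2,3,4,5,6,7,8,10}  ✓accept
'b' @ 3: {1,2,3,4,5,6,8,9,10,11}  ✓accept
'e' @ 4: {1,2,3,4,5,6,7,8,10}  ✓accept
'b' @ 5: {1,2,3,4,5,6,8,9,10,11}  ✓accept
'b' @ 6: {1,2,3,4,5,6,8,9,10,11}  ✓accept
'e' @ 7: {1,2,3,4,5,6,7,8,10}  ✓accept
final: {1,2,3,4,5,6,7,8,10}; accept 1 in set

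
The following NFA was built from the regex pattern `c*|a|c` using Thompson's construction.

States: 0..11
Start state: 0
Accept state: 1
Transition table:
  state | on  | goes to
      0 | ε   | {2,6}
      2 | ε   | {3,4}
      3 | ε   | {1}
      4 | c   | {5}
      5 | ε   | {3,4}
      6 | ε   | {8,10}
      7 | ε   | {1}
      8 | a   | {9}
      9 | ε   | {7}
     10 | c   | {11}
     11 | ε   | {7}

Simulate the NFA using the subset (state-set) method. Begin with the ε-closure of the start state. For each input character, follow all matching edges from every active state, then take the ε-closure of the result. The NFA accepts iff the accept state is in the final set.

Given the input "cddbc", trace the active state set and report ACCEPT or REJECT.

start: ε-closure({0}) = {0,1,2,3,4,6,8,10}
'c' @ 1: {1,3,4,5,7,11}  [accepting]
'd' @ 2: {}  — state set empty
rest 'dbc' ignored (set empty)
final: {}; accept 1 not in set

Answer: REJECT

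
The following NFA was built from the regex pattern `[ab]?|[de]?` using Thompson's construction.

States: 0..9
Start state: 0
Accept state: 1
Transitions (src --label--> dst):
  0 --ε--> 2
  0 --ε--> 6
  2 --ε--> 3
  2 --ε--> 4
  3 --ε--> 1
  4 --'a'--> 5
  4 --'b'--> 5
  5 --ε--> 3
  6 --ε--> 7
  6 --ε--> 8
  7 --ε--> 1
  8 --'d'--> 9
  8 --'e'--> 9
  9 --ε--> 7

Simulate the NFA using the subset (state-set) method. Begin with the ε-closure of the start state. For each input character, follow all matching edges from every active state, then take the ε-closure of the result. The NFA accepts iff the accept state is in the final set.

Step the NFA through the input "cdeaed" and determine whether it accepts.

Answer: REJECT

Derivation:
S₀ = ε-closure({0}) = {0,1,2,3,4,6,7,8}
'c' @ 1: {}  — dead — no transitions
rest 'deaed' ignored (set empty)
final: {}; accept 1 not in set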